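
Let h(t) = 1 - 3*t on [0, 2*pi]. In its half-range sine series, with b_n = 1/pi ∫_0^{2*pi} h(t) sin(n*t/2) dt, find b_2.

b_2 = 1/pi ∫_0^{2*pi} (1 - 3*t) sin(t) dt.
Integrating by parts (boundary term plus one more integral), an antiderivative of (1 - 3*t) sin(t) is 3*t*cos(t) - 3*sin(t) - cos(t); evaluating from 0 to 2*pi: ∫_{0}^{2*pi} (1 - 3*t) sin(t) dt = (-1 + 6*pi) - (-1) = 6*pi.
Hence b_2 = (1/pi)·(6*pi) = 6.

6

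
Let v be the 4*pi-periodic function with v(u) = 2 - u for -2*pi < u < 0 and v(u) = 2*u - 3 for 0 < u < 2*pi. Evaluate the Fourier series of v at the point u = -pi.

2 + pi

v is continuous at u = -pi with value 2 + pi, so the series converges to 2 + pi there.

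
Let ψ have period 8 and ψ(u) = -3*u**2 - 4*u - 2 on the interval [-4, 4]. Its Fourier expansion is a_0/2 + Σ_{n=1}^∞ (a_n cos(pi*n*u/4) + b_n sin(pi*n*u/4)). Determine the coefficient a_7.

192/(49*pi**2)

a_7 = 1/4 ∫_{-4}^{4} ψ(u) cos(7*pi*u/4) du.
Integrating by parts twice (tabular method), an antiderivative of (-3*u**2 - 4*u - 2) cos(7*pi*u/4) is -12*u**2*sin(7*pi*u/4)/(7*pi) - 16*u*sin(7*pi*u/4)/(7*pi) - 96*u*cos(7*pi*u/4)/(49*pi**2) - 8*sin(7*pi*u/4)/(7*pi) + 384*sin(7*pi*u/4)/(343*pi**3) - 64*cos(7*pi*u/4)/(49*pi**2); evaluating from -4 to 4: ∫_{-4}^{4} (-3*u**2 - 4*u - 2) cos(7*pi*u/4) du = (64/(7*pi**2)) - (-320/(49*pi**2)) = 768/(49*pi**2).
Hence a_7 = (1/4)·(768/(49*pi**2)) = 192/(49*pi**2).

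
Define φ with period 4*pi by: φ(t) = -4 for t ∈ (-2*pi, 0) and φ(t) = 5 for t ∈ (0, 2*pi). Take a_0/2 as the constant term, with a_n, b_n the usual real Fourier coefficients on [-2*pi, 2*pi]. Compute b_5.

b_5 = (1/(2*pi)) ∫_{-2*pi}^{2*pi} φ(t) sin(5*t/2) dt.
Split the integral at the breakpoints.
Directly, an antiderivative of (-4) sin(5*t/2) is 8*cos(5*t/2)/5; evaluating from -2*pi to 0: ∫_{-2*pi}^{0} (-4) sin(5*t/2) dt = (8/5) - (-8/5) = 16/5.
Directly, an antiderivative of (5) sin(5*t/2) is -2*cos(5*t/2); evaluating from 0 to 2*pi: ∫_{0}^{2*pi} (5) sin(5*t/2) dt = (2) - (-2) = 4.
Summing the pieces and multiplying by (1/(2*pi)) gives b_5 = 18/(5*pi).

18/(5*pi)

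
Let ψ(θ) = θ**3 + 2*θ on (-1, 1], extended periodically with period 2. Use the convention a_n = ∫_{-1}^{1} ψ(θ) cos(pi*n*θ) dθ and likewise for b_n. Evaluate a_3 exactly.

0

a_3 = ∫_{-1}^{1} ψ(θ) cos(3*pi*θ) dθ.
ψ is odd and cos(3*pi*θ) is even, so the integrand is odd over a symmetric interval and the integral vanishes.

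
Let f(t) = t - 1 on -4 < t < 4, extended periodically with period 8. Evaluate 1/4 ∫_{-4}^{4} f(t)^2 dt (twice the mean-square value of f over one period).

1/4 ∫_{-4}^{4} f(t)^2 dt = 1/4 · (152/3) = 38/3.

38/3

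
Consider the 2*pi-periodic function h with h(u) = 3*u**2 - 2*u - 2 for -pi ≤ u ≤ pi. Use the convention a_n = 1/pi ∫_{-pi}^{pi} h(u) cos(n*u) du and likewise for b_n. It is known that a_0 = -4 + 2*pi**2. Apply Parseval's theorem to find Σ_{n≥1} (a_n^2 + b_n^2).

8*pi**2*(5 + 3*pi**2)/15

Parseval: a_0^2/2 + Σ_{n≥1} (a_n^2+b_n^2) = 1/pi ∫_{-pi}^{pi} h(u)^2 du = -16*pi**2/3 + 8 + 18*pi**4/5.
Subtract a_0^2/2 = 2*(2 - pi**2)**2: Σ (a_n^2+b_n^2) = 8*pi**2*(5 + 3*pi**2)/15.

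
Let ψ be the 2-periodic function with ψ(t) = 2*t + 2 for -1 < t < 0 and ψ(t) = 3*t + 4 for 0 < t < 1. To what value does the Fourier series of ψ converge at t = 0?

At t = 0 the one-sided limits are ψ(0^-) = 2 and ψ(0^+) = 4.
By Dirichlet's theorem the series converges to their average, [(2) + (4)]/2 = 3.

3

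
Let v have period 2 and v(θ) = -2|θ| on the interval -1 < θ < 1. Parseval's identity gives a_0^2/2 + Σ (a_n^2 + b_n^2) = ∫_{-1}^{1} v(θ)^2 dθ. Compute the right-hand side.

∫_{-1}^{1} v(θ)^2 dθ = 8/3.

8/3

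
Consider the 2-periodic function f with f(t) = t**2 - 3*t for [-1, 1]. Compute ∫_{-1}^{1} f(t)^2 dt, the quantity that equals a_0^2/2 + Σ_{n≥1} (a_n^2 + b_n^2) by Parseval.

32/5

∫_{-1}^{1} f(t)^2 dt = 32/5.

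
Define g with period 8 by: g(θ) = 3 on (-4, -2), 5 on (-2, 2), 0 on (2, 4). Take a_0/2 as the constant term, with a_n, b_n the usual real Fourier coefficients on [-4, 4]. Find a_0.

a_0 = 1/4 ∫_{-4}^{4} g(θ) dθ = 1/4 · (26) = 13/2.

13/2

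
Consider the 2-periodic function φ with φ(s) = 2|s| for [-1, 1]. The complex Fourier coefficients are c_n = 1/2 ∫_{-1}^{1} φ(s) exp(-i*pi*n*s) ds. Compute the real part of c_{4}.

0

Since φ is real-valued, Re(c_{4}) = 1/2 ∫_{-1}^{1} φ(s) cos(4*pi*s) ds = a_{4}/2.
φ is even and cos(4*pi*s) is even, so the integrand is even: ∫_{-1}^{1} φ(s) cos(4*pi*s) ds = 2∫_0^{1} φ(s) cos(4*pi*s) ds.
Integrating by parts (boundary term plus one more integral), an antiderivative of (2*s) cos(4*pi*s) is s*sin(4*pi*s)/(2*pi) + cos(4*pi*s)/(8*pi**2); evaluating from 0 to 1: ∫_{0}^{1} (2*s) cos(4*pi*s) ds = (1/(8*pi**2)) - (1/(8*pi**2)) = 0.
So ∫_{-1}^{1} φ(s) cos(4*pi*s) ds = 0.
Hence Re(c_{4}) = (1/2)·(0) = 0.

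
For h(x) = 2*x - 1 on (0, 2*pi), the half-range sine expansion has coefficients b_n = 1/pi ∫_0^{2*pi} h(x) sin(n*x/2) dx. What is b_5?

4*(-1 + 2*pi)/(5*pi)

b_5 = 1/pi ∫_0^{2*pi} (2*x - 1) sin(5*x/2) dx.
Integrating by parts (boundary term plus one more integral), an antiderivative of (2*x - 1) sin(5*x/2) is -4*x*cos(5*x/2)/5 + 8*sin(5*x/2)/25 + 2*cos(5*x/2)/5; evaluating from 0 to 2*pi: ∫_{0}^{2*pi} (2*x - 1) sin(5*x/2) dx = (-2/5 + 8*pi/5) - (2/5) = -4/5 + 8*pi/5.
Hence b_5 = (1/pi)·(-4/5 + 8*pi/5) = 4*(-1 + 2*pi)/(5*pi).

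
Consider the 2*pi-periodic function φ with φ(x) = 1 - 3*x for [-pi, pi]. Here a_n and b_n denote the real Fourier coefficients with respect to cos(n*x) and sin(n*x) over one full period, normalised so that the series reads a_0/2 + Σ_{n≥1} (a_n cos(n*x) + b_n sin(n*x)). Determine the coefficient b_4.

3/2

b_4 = 1/pi ∫_{-pi}^{pi} φ(x) sin(4*x) dx.
Integrating by parts (boundary term plus one more integral), an antiderivative of (1 - 3*x) sin(4*x) is 3*x*cos(4*x)/4 - 3*sin(4*x)/16 - cos(4*x)/4; evaluating from -pi to pi: ∫_{-pi}^{pi} (1 - 3*x) sin(4*x) dx = (-1/4 + 3*pi/4) - (-3*pi/4 - 1/4) = 3*pi/2.
Hence b_4 = (1/pi)·(3*pi/2) = 3/2.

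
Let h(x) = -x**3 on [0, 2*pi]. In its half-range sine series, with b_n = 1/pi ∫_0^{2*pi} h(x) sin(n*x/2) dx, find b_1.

b_1 = 1/pi ∫_0^{2*pi} (-x**3) sin(x/2) dx.
Integrating by parts three times (tabular method), an antiderivative of (-x**3) sin(x/2) is 2*x**3*cos(x/2) - 12*x**2*sin(x/2) - 48*x*cos(x/2) + 96*sin(x/2); evaluating from 0 to 2*pi: ∫_{0}^{2*pi} (-x**3) sin(x/2) dx = (16*pi*(6 - pi**2)) - (0) = 16*pi*(6 - pi**2).
Hence b_1 = (1/pi)·(16*pi*(6 - pi**2)) = 96 - 16*pi**2.

96 - 16*pi**2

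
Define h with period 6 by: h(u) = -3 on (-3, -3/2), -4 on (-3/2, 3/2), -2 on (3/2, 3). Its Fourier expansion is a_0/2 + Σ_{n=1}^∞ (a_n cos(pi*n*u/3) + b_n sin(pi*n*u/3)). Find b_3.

1/(3*pi)

b_3 = 1/3 ∫_{-3}^{3} h(u) sin(pi*u) du.
Split the integral at the breakpoints.
Directly, an antiderivative of (-3) sin(pi*u) is 3*cos(pi*u)/pi; evaluating from -3 to -3/2: ∫_{-3}^{-3/2} (-3) sin(pi*u) du = (0) - (-3/pi) = 3/pi.
Directly, an antiderivative of (-4) sin(pi*u) is 4*cos(pi*u)/pi; evaluating from -3/2 to 3/2: ∫_{-3/2}^{3/2} (-4) sin(pi*u) du = (0) - (0) = 0.
Directly, an antiderivative of (-2) sin(pi*u) is 2*cos(pi*u)/pi; evaluating from 3/2 to 3: ∫_{3/2}^{3} (-2) sin(pi*u) du = (-2/pi) - (0) = -2/pi.
Summing the pieces and multiplying by (1/3) gives b_3 = 1/(3*pi).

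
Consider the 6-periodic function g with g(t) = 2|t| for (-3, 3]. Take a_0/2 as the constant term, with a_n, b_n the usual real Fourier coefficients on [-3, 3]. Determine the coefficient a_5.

a_5 = 1/3 ∫_{-3}^{3} g(t) cos(5*pi*t/3) dt.
g is even and cos(5*pi*t/3) is even, so the integrand is even and a_5 = 2/3 ∫_0^{3} g(t) cos(5*pi*t/3) dt.
Integrating by parts (boundary term plus one more integral), an antiderivative of (2*t) cos(5*pi*t/3) is 6*t*sin(5*pi*t/3)/(5*pi) + 18*cos(5*pi*t/3)/(25*pi**2); evaluating from 0 to 3: ∫_{0}^{3} (2*t) cos(5*pi*t/3) dt = (-18/(25*pi**2)) - (18/(25*pi**2)) = -36/(25*pi**2).
Hence a_5 = (2/3)·(-36/(25*pi**2)) = -24/(25*pi**2).

-24/(25*pi**2)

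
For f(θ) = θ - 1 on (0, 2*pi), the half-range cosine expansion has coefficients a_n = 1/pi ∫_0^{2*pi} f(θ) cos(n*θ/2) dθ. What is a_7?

-8/(49*pi)

a_7 = 1/pi ∫_0^{2*pi} (θ - 1) cos(7*θ/2) dθ.
Integrating by parts (boundary term plus one more integral), an antiderivative of (θ - 1) cos(7*θ/2) is 2*θ*sin(7*θ/2)/7 - 2*sin(7*θ/2)/7 + 4*cos(7*θ/2)/49; evaluating from 0 to 2*pi: ∫_{0}^{2*pi} (θ - 1) cos(7*θ/2) dθ = (-4/49) - (4/49) = -8/49.
Hence a_7 = (1/pi)·(-8/49) = -8/(49*pi).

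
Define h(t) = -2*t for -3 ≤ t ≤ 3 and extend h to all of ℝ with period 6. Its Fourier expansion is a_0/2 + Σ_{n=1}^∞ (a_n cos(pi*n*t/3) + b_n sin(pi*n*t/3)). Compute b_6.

b_6 = 1/3 ∫_{-3}^{3} h(t) sin(2*pi*t) dt.
h is odd and sin(2*pi*t) is odd, so the integrand is even and b_6 = 2/3 ∫_0^{3} h(t) sin(2*pi*t) dt.
Integrating by parts (boundary term plus one more integral), an antiderivative of (-2*t) sin(2*pi*t) is t*cos(2*pi*t)/pi - sin(2*pi*t)/(2*pi**2); evaluating from 0 to 3: ∫_{0}^{3} (-2*t) sin(2*pi*t) dt = (3/pi) - (0) = 3/pi.
Hence b_6 = (2/3)·(3/pi) = 2/pi.

2/pi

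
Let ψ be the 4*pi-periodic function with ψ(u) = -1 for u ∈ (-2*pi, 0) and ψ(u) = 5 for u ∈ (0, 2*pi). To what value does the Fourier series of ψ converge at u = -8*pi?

u = -8*pi differs from u = 0 by -2 full period(s), and the series is 4*pi-periodic.
At u = 0 the one-sided limits are ψ(0^-) = -1 and ψ(0^+) = 5.
By Dirichlet's theorem the series converges to their average, [(-1) + (5)]/2 = 2.

2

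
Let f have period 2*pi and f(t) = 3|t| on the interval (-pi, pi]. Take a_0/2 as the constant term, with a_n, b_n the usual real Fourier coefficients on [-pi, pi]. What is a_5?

-12/(25*pi)

a_5 = 1/pi ∫_{-pi}^{pi} f(t) cos(5*t) dt.
f is even and cos(5*t) is even, so the integrand is even and a_5 = 2/pi ∫_0^{pi} f(t) cos(5*t) dt.
Integrating by parts (boundary term plus one more integral), an antiderivative of (3*t) cos(5*t) is 3*t*sin(5*t)/5 + 3*cos(5*t)/25; evaluating from 0 to pi: ∫_{0}^{pi} (3*t) cos(5*t) dt = (-3/25) - (3/25) = -6/25.
Hence a_5 = (2/pi)·(-6/25) = -12/(25*pi).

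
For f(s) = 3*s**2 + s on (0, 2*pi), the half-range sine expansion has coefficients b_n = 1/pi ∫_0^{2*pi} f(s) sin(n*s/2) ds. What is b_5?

b_5 = 1/pi ∫_0^{2*pi} (3*s**2 + s) sin(5*s/2) ds.
Integrating by parts twice (tabular method), an antiderivative of (3*s**2 + s) sin(5*s/2) is -6*s**2*cos(5*s/2)/5 + 24*s*sin(5*s/2)/25 - 2*s*cos(5*s/2)/5 + 4*sin(5*s/2)/25 + 48*cos(5*s/2)/125; evaluating from 0 to 2*pi: ∫_{0}^{2*pi} (3*s**2 + s) sin(5*s/2) ds = (-48/125 + 4*pi/5 + 24*pi**2/5) - (48/125) = -96/125 + 4*pi/5 + 24*pi**2/5.
Hence b_5 = (1/pi)·(-96/125 + 4*pi/5 + 24*pi**2/5) = 4*(-24 + 25*pi + 150*pi**2)/(125*pi).

4*(-24 + 25*pi + 150*pi**2)/(125*pi)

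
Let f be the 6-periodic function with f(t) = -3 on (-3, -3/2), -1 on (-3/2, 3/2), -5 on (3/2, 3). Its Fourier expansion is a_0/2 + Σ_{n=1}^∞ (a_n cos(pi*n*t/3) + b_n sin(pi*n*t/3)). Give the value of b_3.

-2/(3*pi)

b_3 = 1/3 ∫_{-3}^{3} f(t) sin(pi*t) dt.
Split the integral at the breakpoints.
Directly, an antiderivative of (-3) sin(pi*t) is 3*cos(pi*t)/pi; evaluating from -3 to -3/2: ∫_{-3}^{-3/2} (-3) sin(pi*t) dt = (0) - (-3/pi) = 3/pi.
Directly, an antiderivative of (-1) sin(pi*t) is cos(pi*t)/pi; evaluating from -3/2 to 3/2: ∫_{-3/2}^{3/2} (-1) sin(pi*t) dt = (0) - (0) = 0.
Directly, an antiderivative of (-5) sin(pi*t) is 5*cos(pi*t)/pi; evaluating from 3/2 to 3: ∫_{3/2}^{3} (-5) sin(pi*t) dt = (-5/pi) - (0) = -5/pi.
Summing the pieces and multiplying by (1/3) gives b_3 = -2/(3*pi).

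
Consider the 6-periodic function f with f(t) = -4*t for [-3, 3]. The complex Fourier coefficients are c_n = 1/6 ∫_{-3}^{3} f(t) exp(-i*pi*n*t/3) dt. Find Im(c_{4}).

-3/pi

Since f is real-valued, Im(c_{4}) = -1/6 ∫_{-3}^{3} f(t) sin(4*pi*t/3) dt = -b_{4}/2.
f is odd and sin(4*pi*t/3) is odd, so the integrand is even: ∫_{-3}^{3} f(t) sin(4*pi*t/3) dt = 2∫_0^{3} f(t) sin(4*pi*t/3) dt.
Integrating by parts (boundary term plus one more integral), an antiderivative of (-4*t) sin(4*pi*t/3) is 3*t*cos(4*pi*t/3)/pi - 9*sin(4*pi*t/3)/(4*pi**2); evaluating from 0 to 3: ∫_{0}^{3} (-4*t) sin(4*pi*t/3) dt = (9/pi) - (0) = 9/pi.
So ∫_{-3}^{3} f(t) sin(4*pi*t/3) dt = 18/pi.
Hence Im(c_{4}) = (-1/6)·(18/pi) = -3/pi.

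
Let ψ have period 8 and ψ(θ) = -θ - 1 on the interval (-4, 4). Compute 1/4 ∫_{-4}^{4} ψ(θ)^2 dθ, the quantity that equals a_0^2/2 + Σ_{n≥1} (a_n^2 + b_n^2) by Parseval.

38/3

1/4 ∫_{-4}^{4} ψ(θ)^2 dθ = 1/4 · (152/3) = 38/3.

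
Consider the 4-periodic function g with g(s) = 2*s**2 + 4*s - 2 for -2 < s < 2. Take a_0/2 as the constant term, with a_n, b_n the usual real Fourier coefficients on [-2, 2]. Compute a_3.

-32/(9*pi**2)

a_3 = 1/2 ∫_{-2}^{2} g(s) cos(3*pi*s/2) ds.
Integrating by parts twice (tabular method), an antiderivative of (2*s**2 + 4*s - 2) cos(3*pi*s/2) is 4*s**2*sin(3*pi*s/2)/(3*pi) + 8*s*sin(3*pi*s/2)/(3*pi) + 16*s*cos(3*pi*s/2)/(9*pi**2) - 4*sin(3*pi*s/2)/(3*pi) - 32*sin(3*pi*s/2)/(27*pi**3) + 16*cos(3*pi*s/2)/(9*pi**2); evaluating from -2 to 2: ∫_{-2}^{2} (2*s**2 + 4*s - 2) cos(3*pi*s/2) ds = (-16/(3*pi**2)) - (16/(9*pi**2)) = -64/(9*pi**2).
Hence a_3 = (1/2)·(-64/(9*pi**2)) = -32/(9*pi**2).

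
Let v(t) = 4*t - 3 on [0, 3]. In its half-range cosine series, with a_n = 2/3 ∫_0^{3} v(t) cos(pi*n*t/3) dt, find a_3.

-16/(3*pi**2)

a_3 = 2/3 ∫_0^{3} (4*t - 3) cos(pi*t) dt.
Integrating by parts (boundary term plus one more integral), an antiderivative of (4*t - 3) cos(pi*t) is 4*t*sin(pi*t)/pi - 3*sin(pi*t)/pi + 4*cos(pi*t)/pi**2; evaluating from 0 to 3: ∫_{0}^{3} (4*t - 3) cos(pi*t) dt = (-4/pi**2) - (4/pi**2) = -8/pi**2.
Hence a_3 = (2/3)·(-8/pi**2) = -16/(3*pi**2).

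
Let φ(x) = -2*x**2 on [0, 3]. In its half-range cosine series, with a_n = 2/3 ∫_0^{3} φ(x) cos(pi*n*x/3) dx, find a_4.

-9/(2*pi**2)

a_4 = 2/3 ∫_0^{3} (-2*x**2) cos(4*pi*x/3) dx.
Integrating by parts twice (tabular method), an antiderivative of (-2*x**2) cos(4*pi*x/3) is -3*x**2*sin(4*pi*x/3)/(2*pi) - 9*x*cos(4*pi*x/3)/(4*pi**2) + 27*sin(4*pi*x/3)/(16*pi**3); evaluating from 0 to 3: ∫_{0}^{3} (-2*x**2) cos(4*pi*x/3) dx = (-27/(4*pi**2)) - (0) = -27/(4*pi**2).
Hence a_4 = (2/3)·(-27/(4*pi**2)) = -9/(2*pi**2).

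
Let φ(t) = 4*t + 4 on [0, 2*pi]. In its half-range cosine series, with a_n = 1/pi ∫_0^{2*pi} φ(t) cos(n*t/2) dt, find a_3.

a_3 = 1/pi ∫_0^{2*pi} (4*t + 4) cos(3*t/2) dt.
Integrating by parts (boundary term plus one more integral), an antiderivative of (4*t + 4) cos(3*t/2) is 8*t*sin(3*t/2)/3 + 8*sin(3*t/2)/3 + 16*cos(3*t/2)/9; evaluating from 0 to 2*pi: ∫_{0}^{2*pi} (4*t + 4) cos(3*t/2) dt = (-16/9) - (16/9) = -32/9.
Hence a_3 = (1/pi)·(-32/9) = -32/(9*pi).

-32/(9*pi)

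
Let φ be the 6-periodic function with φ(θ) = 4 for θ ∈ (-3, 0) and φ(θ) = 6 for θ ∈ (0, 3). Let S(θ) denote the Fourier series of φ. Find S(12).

θ = 12 differs from θ = 0 by 2 full period(s), and the series is 6-periodic.
At θ = 0 the one-sided limits are φ(0^-) = 4 and φ(0^+) = 6.
By Dirichlet's theorem the series converges to their average, [(4) + (6)]/2 = 5.

5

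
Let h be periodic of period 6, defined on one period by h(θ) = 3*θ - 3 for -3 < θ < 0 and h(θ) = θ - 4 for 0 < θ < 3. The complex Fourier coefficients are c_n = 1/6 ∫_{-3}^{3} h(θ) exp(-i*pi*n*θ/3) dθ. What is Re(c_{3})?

Since h is real-valued, Re(c_{3}) = 1/6 ∫_{-3}^{3} h(θ) cos(pi*θ) dθ = a_{3}/2.
Split the integral at the breakpoints.
Integrating by parts (boundary term plus one more integral), an antiderivative of (3*θ - 3) cos(pi*θ) is 3*θ*sin(pi*θ)/pi - 3*sin(pi*θ)/pi + 3*cos(pi*θ)/pi**2; evaluating from -3 to 0: ∫_{-3}^{0} (3*θ - 3) cos(pi*θ) dθ = (3/pi**2) - (-3/pi**2) = 6/pi**2.
Integrating by parts (boundary term plus one more integral), an antiderivative of (θ - 4) cos(pi*θ) is θ*sin(pi*θ)/pi - 4*sin(pi*θ)/pi + cos(pi*θ)/pi**2; evaluating from 0 to 3: ∫_{0}^{3} (θ - 4) cos(pi*θ) dθ = (-1/pi**2) - (pi**(-2)) = -2/pi**2.
So ∫_{-3}^{3} h(θ) cos(pi*θ) dθ = 4/pi**2.
Hence Re(c_{3}) = (1/6)·(4/pi**2) = 2/(3*pi**2).

2/(3*pi**2)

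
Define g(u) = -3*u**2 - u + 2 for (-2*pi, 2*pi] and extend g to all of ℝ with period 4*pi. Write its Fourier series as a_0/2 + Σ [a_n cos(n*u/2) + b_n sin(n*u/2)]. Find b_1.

-4

b_1 = (1/(2*pi)) ∫_{-2*pi}^{2*pi} g(u) sin(u/2) du.
Integrating by parts twice (tabular method), an antiderivative of (-3*u**2 - u + 2) sin(u/2) is 6*u**2*cos(u/2) - 24*u*sin(u/2) + 2*u*cos(u/2) - 4*sin(u/2) - 52*cos(u/2); evaluating from -2*pi to 2*pi: ∫_{-2*pi}^{2*pi} (-3*u**2 - u + 2) sin(u/2) du = (-24*pi**2 - 4*pi + 52) - (-24*pi**2 + 4*pi + 52) = -8*pi.
Hence b_1 = (1/(2*pi))·(-8*pi) = -4.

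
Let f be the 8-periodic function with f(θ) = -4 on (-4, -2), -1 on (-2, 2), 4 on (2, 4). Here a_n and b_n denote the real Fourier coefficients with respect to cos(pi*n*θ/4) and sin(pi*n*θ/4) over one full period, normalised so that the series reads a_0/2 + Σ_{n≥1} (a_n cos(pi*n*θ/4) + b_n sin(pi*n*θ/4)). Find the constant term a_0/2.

-1/2

a_0 = 1/4 ∫_{-4}^{4} f(θ) dθ = 1/4 · (-4) = -1.
So the constant term a_0/2 = -1/2.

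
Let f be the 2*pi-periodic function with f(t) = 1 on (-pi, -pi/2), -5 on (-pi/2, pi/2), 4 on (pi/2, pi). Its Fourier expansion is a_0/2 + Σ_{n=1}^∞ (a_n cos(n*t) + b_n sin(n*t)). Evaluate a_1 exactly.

-15/pi

a_1 = 1/pi ∫_{-pi}^{pi} f(t) cos(t) dt.
Split the integral at the breakpoints.
Directly, an antiderivative of (1) cos(t) is sin(t); evaluating from -pi to -pi/2: ∫_{-pi}^{-pi/2} (1) cos(t) dt = (-1) - (0) = -1.
Directly, an antiderivative of (-5) cos(t) is -5*sin(t); evaluating from -pi/2 to pi/2: ∫_{-pi/2}^{pi/2} (-5) cos(t) dt = (-5) - (5) = -10.
Directly, an antiderivative of (4) cos(t) is 4*sin(t); evaluating from pi/2 to pi: ∫_{pi/2}^{pi} (4) cos(t) dt = (0) - (4) = -4.
Summing the pieces and multiplying by (1/pi) gives a_1 = -15/pi.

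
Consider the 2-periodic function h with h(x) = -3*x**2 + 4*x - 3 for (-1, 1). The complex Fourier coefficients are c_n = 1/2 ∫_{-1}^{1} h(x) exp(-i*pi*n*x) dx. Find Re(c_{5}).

Since h is real-valued, Re(c_{5}) = 1/2 ∫_{-1}^{1} h(x) cos(5*pi*x) dx = a_{5}/2.
Integrating by parts twice (tabular method), an antiderivative of (-3*x**2 + 4*x - 3) cos(5*pi*x) is -3*x**2*sin(5*pi*x)/(5*pi) + 4*x*sin(5*pi*x)/(5*pi) - 6*x*cos(5*pi*x)/(25*pi**2) - 3*sin(5*pi*x)/(5*pi) + 6*sin(5*pi*x)/(125*pi**3) + 4*cos(5*pi*x)/(25*pi**2); evaluating from -1 to 1: ∫_{-1}^{1} (-3*x**2 + 4*x - 3) cos(5*pi*x) dx = (2/(25*pi**2)) - (-2/(5*pi**2)) = 12/(25*pi**2).
Hence Re(c_{5}) = (1/2)·(12/(25*pi**2)) = 6/(25*pi**2).

6/(25*pi**2)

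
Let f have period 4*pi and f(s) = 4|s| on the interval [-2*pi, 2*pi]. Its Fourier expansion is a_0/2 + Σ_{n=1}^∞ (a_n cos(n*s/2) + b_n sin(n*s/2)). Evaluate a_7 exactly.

a_7 = (1/(2*pi)) ∫_{-2*pi}^{2*pi} f(s) cos(7*s/2) ds.
f is even and cos(7*s/2) is even, so the integrand is even and a_7 = 1/pi ∫_0^{2*pi} f(s) cos(7*s/2) ds.
Integrating by parts (boundary term plus one more integral), an antiderivative of (4*s) cos(7*s/2) is 8*s*sin(7*s/2)/7 + 16*cos(7*s/2)/49; evaluating from 0 to 2*pi: ∫_{0}^{2*pi} (4*s) cos(7*s/2) ds = (-16/49) - (16/49) = -32/49.
Hence a_7 = (1/pi)·(-32/49) = -32/(49*pi).

-32/(49*pi)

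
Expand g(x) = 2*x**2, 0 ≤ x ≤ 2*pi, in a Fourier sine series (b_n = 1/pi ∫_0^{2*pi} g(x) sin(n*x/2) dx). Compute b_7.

16*(-4 + 49*pi**2)/(343*pi)

b_7 = 1/pi ∫_0^{2*pi} (2*x**2) sin(7*x/2) dx.
Integrating by parts twice (tabular method), an antiderivative of (2*x**2) sin(7*x/2) is -4*x**2*cos(7*x/2)/7 + 16*x*sin(7*x/2)/49 + 32*cos(7*x/2)/343; evaluating from 0 to 2*pi: ∫_{0}^{2*pi} (2*x**2) sin(7*x/2) dx = (-32/343 + 16*pi**2/7) - (32/343) = -64/343 + 16*pi**2/7.
Hence b_7 = (1/pi)·(-64/343 + 16*pi**2/7) = 16*(-4 + 49*pi**2)/(343*pi).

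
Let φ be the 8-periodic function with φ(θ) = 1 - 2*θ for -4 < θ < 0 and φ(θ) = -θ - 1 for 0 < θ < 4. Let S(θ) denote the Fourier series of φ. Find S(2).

-3

φ is continuous at θ = 2 with value -3, so the series converges to -3 there.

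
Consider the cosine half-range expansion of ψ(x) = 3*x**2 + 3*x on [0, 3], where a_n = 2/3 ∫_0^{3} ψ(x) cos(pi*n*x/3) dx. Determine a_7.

a_7 = 2/3 ∫_0^{3} (3*x**2 + 3*x) cos(7*pi*x/3) dx.
Integrating by parts twice (tabular method), an antiderivative of (3*x**2 + 3*x) cos(7*pi*x/3) is 9*x**2*sin(7*pi*x/3)/(7*pi) + 9*x*sin(7*pi*x/3)/(7*pi) + 54*x*cos(7*pi*x/3)/(49*pi**2) - 162*sin(7*pi*x/3)/(343*pi**3) + 27*cos(7*pi*x/3)/(49*pi**2); evaluating from 0 to 3: ∫_{0}^{3} (3*x**2 + 3*x) cos(7*pi*x/3) dx = (-27/(7*pi**2)) - (27/(49*pi**2)) = -216/(49*pi**2).
Hence a_7 = (2/3)·(-216/(49*pi**2)) = -144/(49*pi**2).

-144/(49*pi**2)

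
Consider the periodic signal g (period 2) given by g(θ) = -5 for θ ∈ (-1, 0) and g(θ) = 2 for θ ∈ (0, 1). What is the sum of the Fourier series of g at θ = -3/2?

θ = -3/2 differs from θ = 1/2 by -1 full period(s), and the series is 2-periodic.
g is continuous at θ = 1/2 with value 2, so the series converges to 2 there.

2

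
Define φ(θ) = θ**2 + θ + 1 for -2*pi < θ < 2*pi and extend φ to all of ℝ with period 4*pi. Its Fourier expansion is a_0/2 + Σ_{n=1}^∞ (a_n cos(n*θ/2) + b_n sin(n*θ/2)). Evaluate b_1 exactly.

4

b_1 = (1/(2*pi)) ∫_{-2*pi}^{2*pi} φ(θ) sin(θ/2) dθ.
Integrating by parts twice (tabular method), an antiderivative of (θ**2 + θ + 1) sin(θ/2) is -2*θ**2*cos(θ/2) + 8*θ*sin(θ/2) - 2*θ*cos(θ/2) + 4*sin(θ/2) + 14*cos(θ/2); evaluating from -2*pi to 2*pi: ∫_{-2*pi}^{2*pi} (θ**2 + θ + 1) sin(θ/2) dθ = (-14 + 4*pi + 8*pi**2) - (-14 - 4*pi + 8*pi**2) = 8*pi.
Hence b_1 = (1/(2*pi))·(8*pi) = 4.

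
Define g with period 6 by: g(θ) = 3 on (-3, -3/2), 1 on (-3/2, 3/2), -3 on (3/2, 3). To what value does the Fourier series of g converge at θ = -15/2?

θ = -15/2 differs from θ = -3/2 by -1 full period(s), and the series is 6-periodic.
At θ = -3/2 the one-sided limits are g(-3/2^-) = 3 and g(-3/2^+) = 1.
By Dirichlet's theorem the series converges to their average, [(3) + (1)]/2 = 2.

2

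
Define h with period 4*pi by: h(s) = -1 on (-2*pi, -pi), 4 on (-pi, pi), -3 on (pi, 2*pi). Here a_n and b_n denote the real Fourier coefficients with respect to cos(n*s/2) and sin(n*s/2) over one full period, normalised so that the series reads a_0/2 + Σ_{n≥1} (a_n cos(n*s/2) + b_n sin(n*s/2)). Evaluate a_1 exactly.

12/pi

a_1 = (1/(2*pi)) ∫_{-2*pi}^{2*pi} h(s) cos(s/2) ds.
Split the integral at the breakpoints.
Directly, an antiderivative of (-1) cos(s/2) is -2*sin(s/2); evaluating from -2*pi to -pi: ∫_{-2*pi}^{-pi} (-1) cos(s/2) ds = (2) - (0) = 2.
Directly, an antiderivative of (4) cos(s/2) is 8*sin(s/2); evaluating from -pi to pi: ∫_{-pi}^{pi} (4) cos(s/2) ds = (8) - (-8) = 16.
Directly, an antiderivative of (-3) cos(s/2) is -6*sin(s/2); evaluating from pi to 2*pi: ∫_{pi}^{2*pi} (-3) cos(s/2) ds = (0) - (-6) = 6.
Summing the pieces and multiplying by (1/(2*pi)) gives a_1 = 12/pi.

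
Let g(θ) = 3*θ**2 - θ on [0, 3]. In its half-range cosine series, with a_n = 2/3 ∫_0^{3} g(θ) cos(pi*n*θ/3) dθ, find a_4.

a_4 = 2/3 ∫_0^{3} (3*θ**2 - θ) cos(4*pi*θ/3) dθ.
Integrating by parts twice (tabular method), an antiderivative of (3*θ**2 - θ) cos(4*pi*θ/3) is 9*θ**2*sin(4*pi*θ/3)/(4*pi) - 3*θ*sin(4*pi*θ/3)/(4*pi) + 27*θ*cos(4*pi*θ/3)/(8*pi**2) - 81*sin(4*pi*θ/3)/(32*pi**3) - 9*cos(4*pi*θ/3)/(16*pi**2); evaluating from 0 to 3: ∫_{0}^{3} (3*θ**2 - θ) cos(4*pi*θ/3) dθ = (153/(16*pi**2)) - (-9/(16*pi**2)) = 81/(8*pi**2).
Hence a_4 = (2/3)·(81/(8*pi**2)) = 27/(4*pi**2).

27/(4*pi**2)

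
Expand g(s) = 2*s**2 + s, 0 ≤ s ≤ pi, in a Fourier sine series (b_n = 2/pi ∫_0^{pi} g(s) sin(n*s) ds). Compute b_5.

2*(-8 + 25*pi + 50*pi**2)/(125*pi)

b_5 = 2/pi ∫_0^{pi} (2*s**2 + s) sin(5*s) ds.
Integrating by parts twice (tabular method), an antiderivative of (2*s**2 + s) sin(5*s) is -2*s**2*cos(5*s)/5 + 4*s*sin(5*s)/25 - s*cos(5*s)/5 + sin(5*s)/25 + 4*cos(5*s)/125; evaluating from 0 to pi: ∫_{0}^{pi} (2*s**2 + s) sin(5*s) ds = (-4/125 + pi/5 + 2*pi**2/5) - (4/125) = -8/125 + pi/5 + 2*pi**2/5.
Hence b_5 = (2/pi)·(-8/125 + pi/5 + 2*pi**2/5) = 2*(-8 + 25*pi + 50*pi**2)/(125*pi).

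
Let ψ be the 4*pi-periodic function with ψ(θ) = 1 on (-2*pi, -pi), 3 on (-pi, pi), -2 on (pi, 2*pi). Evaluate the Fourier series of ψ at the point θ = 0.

3

ψ is continuous at θ = 0 with value 3, so the series converges to 3 there.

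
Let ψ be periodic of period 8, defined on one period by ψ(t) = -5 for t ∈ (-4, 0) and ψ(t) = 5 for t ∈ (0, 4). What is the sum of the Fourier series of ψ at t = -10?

t = -10 differs from t = -2 by -1 full period(s), and the series is 8-periodic.
ψ is continuous at t = -2 with value -5, so the series converges to -5 there.

-5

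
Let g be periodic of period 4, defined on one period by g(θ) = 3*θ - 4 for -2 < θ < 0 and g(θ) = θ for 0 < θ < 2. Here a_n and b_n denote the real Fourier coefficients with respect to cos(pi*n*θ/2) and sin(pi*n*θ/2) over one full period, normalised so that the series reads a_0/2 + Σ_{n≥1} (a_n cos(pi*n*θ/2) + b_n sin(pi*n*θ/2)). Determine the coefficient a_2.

a_2 = 1/2 ∫_{-2}^{2} g(θ) cos(pi*θ) dθ.
Split the integral at the breakpoints.
Integrating by parts (boundary term plus one more integral), an antiderivative of (3*θ - 4) cos(pi*θ) is 3*θ*sin(pi*θ)/pi - 4*sin(pi*θ)/pi + 3*cos(pi*θ)/pi**2; evaluating from -2 to 0: ∫_{-2}^{0} (3*θ - 4) cos(pi*θ) dθ = (3/pi**2) - (3/pi**2) = 0.
Integrating by parts (boundary term plus one more integral), an antiderivative of (θ) cos(pi*θ) is θ*sin(pi*θ)/pi + cos(pi*θ)/pi**2; evaluating from 0 to 2: ∫_{0}^{2} (θ) cos(pi*θ) dθ = (pi**(-2)) - (pi**(-2)) = 0.
Summing the pieces and multiplying by (1/2) gives a_2 = 0.

0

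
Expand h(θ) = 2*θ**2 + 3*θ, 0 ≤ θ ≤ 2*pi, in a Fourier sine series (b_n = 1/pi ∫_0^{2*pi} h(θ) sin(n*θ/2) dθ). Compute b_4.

b_4 = 1/pi ∫_0^{2*pi} (2*θ**2 + 3*θ) sin(2*θ) dθ.
Integrating by parts twice (tabular method), an antiderivative of (2*θ**2 + 3*θ) sin(2*θ) is -θ**2*cos(2*θ) + θ*sin(2*θ) - 3*θ*cos(2*θ)/2 + 3*sin(2*θ)/4 + cos(2*θ)/2; evaluating from 0 to 2*pi: ∫_{0}^{2*pi} (2*θ**2 + 3*θ) sin(2*θ) dθ = (-4*pi**2 - 3*pi + 1/2) - (1/2) = -pi*(3 + 4*pi).
Hence b_4 = (1/pi)·(-pi*(3 + 4*pi)) = -4*pi - 3.

-4*pi - 3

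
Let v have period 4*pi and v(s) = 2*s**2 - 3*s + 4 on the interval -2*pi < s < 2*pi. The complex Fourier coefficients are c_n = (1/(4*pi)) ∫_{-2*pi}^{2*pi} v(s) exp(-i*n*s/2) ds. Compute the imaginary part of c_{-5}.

-6/5

Since v is real-valued, Im(c_{-5}) = -(1/(4*pi)) ∫_{-2*pi}^{2*pi} v(s) sin(-5*s/2) ds = b_{5}/2.
Integrating by parts twice (tabular method), an antiderivative of (2*s**2 - 3*s + 4) sin(-5*s/2) is 4*s**2*cos(5*s/2)/5 - 16*s*sin(5*s/2)/25 - 6*s*cos(5*s/2)/5 + 12*sin(5*s/2)/25 + 168*cos(5*s/2)/125; evaluating from -2*pi to 2*pi: ∫_{-2*pi}^{2*pi} (2*s**2 - 3*s + 4) sin(-5*s/2) ds = (-16*pi**2/5 - 168/125 + 12*pi/5) - (-16*pi**2/5 - 12*pi/5 - 168/125) = 24*pi/5.
Hence Im(c_{-5}) = (-1/(4*pi))·(24*pi/5) = -6/5.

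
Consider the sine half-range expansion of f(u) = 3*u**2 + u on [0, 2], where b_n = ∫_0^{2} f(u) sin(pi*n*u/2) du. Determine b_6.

b_6 = ∫_0^{2} (3*u**2 + u) sin(3*pi*u) du.
Integrating by parts twice (tabular method), an antiderivative of (3*u**2 + u) sin(3*pi*u) is -u**2*cos(3*pi*u)/pi + 2*u*sin(3*pi*u)/(3*pi**2) - u*cos(3*pi*u)/(3*pi) + sin(3*pi*u)/(9*pi**2) + 2*cos(3*pi*u)/(9*pi**3); evaluating from 0 to 2: ∫_{0}^{2} (3*u**2 + u) sin(3*pi*u) du = (2*(1 - 21*pi**2)/(9*pi**3)) - (2/(9*pi**3)) = -14/(3*pi).
Hence b_6 = -14/(3*pi).

-14/(3*pi)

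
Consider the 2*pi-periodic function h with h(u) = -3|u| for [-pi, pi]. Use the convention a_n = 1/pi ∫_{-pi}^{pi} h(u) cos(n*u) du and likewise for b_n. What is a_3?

a_3 = 1/pi ∫_{-pi}^{pi} h(u) cos(3*u) du.
h is even and cos(3*u) is even, so the integrand is even and a_3 = 2/pi ∫_0^{pi} h(u) cos(3*u) du.
Integrating by parts (boundary term plus one more integral), an antiderivative of (-3*u) cos(3*u) is -u*sin(3*u) - cos(3*u)/3; evaluating from 0 to pi: ∫_{0}^{pi} (-3*u) cos(3*u) du = (1/3) - (-1/3) = 2/3.
Hence a_3 = (2/pi)·(2/3) = 4/(3*pi).

4/(3*pi)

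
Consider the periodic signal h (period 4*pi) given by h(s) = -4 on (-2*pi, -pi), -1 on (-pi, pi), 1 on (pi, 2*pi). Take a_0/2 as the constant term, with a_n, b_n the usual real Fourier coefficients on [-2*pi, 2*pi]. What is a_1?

a_1 = (1/(2*pi)) ∫_{-2*pi}^{2*pi} h(s) cos(s/2) ds.
Split the integral at the breakpoints.
Directly, an antiderivative of (-4) cos(s/2) is -8*sin(s/2); evaluating from -2*pi to -pi: ∫_{-2*pi}^{-pi} (-4) cos(s/2) ds = (8) - (0) = 8.
Directly, an antiderivative of (-1) cos(s/2) is -2*sin(s/2); evaluating from -pi to pi: ∫_{-pi}^{pi} (-1) cos(s/2) ds = (-2) - (2) = -4.
Directly, an antiderivative of (1) cos(s/2) is 2*sin(s/2); evaluating from pi to 2*pi: ∫_{pi}^{2*pi} (1) cos(s/2) ds = (0) - (2) = -2.
Summing the pieces and multiplying by (1/(2*pi)) gives a_1 = 1/pi.

1/pi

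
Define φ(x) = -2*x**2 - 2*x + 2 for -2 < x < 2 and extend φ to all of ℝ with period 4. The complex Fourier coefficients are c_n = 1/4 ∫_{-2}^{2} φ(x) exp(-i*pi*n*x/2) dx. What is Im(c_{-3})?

Since φ is real-valued, Im(c_{-3}) = -1/4 ∫_{-2}^{2} φ(x) sin(-3*pi*x/2) dx = b_{3}/2.
Integrating by parts twice (tabular method), an antiderivative of (-2*x**2 - 2*x + 2) sin(-3*pi*x/2) is -4*x**2*cos(3*pi*x/2)/(3*pi) + 16*x*sin(3*pi*x/2)/(9*pi**2) - 4*x*cos(3*pi*x/2)/(3*pi) + 8*sin(3*pi*x/2)/(9*pi**2) + 32*cos(3*pi*x/2)/(27*pi**3) + 4*cos(3*pi*x/2)/(3*pi); evaluating from -2 to 2: ∫_{-2}^{2} (-2*x**2 - 2*x + 2) sin(-3*pi*x/2) dx = (4*(-8 + 45*pi**2)/(27*pi**3)) - (4*(-8 + 9*pi**2)/(27*pi**3)) = 16/(3*pi).
Hence Im(c_{-3}) = (-1/4)·(16/(3*pi)) = -4/(3*pi).

-4/(3*pi)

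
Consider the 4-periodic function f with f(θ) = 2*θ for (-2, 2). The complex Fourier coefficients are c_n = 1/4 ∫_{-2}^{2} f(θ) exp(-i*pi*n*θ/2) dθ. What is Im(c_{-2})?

-2/pi

Since f is real-valued, Im(c_{-2}) = -1/4 ∫_{-2}^{2} f(θ) sin(-pi*θ) dθ = b_{2}/2.
f is odd and sin(-pi*θ) is odd, so the integrand is even: ∫_{-2}^{2} f(θ) sin(-pi*θ) dθ = 2∫_0^{2} f(θ) sin(-pi*θ) dθ.
Integrating by parts (boundary term plus one more integral), an antiderivative of (2*θ) sin(-pi*θ) is 2*θ*cos(pi*θ)/pi - 2*sin(pi*θ)/pi**2; evaluating from 0 to 2: ∫_{0}^{2} (2*θ) sin(-pi*θ) dθ = (4/pi) - (0) = 4/pi.
So ∫_{-2}^{2} f(θ) sin(-pi*θ) dθ = 8/pi.
Hence Im(c_{-2}) = (-1/4)·(8/pi) = -2/pi.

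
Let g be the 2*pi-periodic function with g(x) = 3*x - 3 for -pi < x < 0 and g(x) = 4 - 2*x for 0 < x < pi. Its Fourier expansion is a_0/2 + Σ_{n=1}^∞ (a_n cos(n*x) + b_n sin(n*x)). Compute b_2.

b_2 = 1/pi ∫_{-pi}^{pi} g(x) sin(2*x) dx.
Split the integral at the breakpoints.
Integrating by parts (boundary term plus one more integral), an antiderivative of (3*x - 3) sin(2*x) is -3*x*cos(2*x)/2 + 3*sin(2*x)/4 + 3*cos(2*x)/2; evaluating from -pi to 0: ∫_{-pi}^{0} (3*x - 3) sin(2*x) dx = (3/2) - (3/2 + 3*pi/2) = -3*pi/2.
Integrating by parts (boundary term plus one more integral), an antiderivative of (4 - 2*x) sin(2*x) is x*cos(2*x) - sin(2*x)/2 - 2*cos(2*x); evaluating from 0 to pi: ∫_{0}^{pi} (4 - 2*x) sin(2*x) dx = (-2 + pi) - (-2) = pi.
Summing the pieces and multiplying by (1/pi) gives b_2 = -1/2.

-1/2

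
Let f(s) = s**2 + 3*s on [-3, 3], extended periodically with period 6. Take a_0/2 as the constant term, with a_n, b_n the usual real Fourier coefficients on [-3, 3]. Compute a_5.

a_5 = 1/3 ∫_{-3}^{3} f(s) cos(5*pi*s/3) ds.
Integrating by parts twice (tabular method), an antiderivative of (s**2 + 3*s) cos(5*pi*s/3) is 3*s**2*sin(5*pi*s/3)/(5*pi) + 9*s*sin(5*pi*s/3)/(5*pi) + 18*s*cos(5*pi*s/3)/(25*pi**2) - 54*sin(5*pi*s/3)/(125*pi**3) + 27*cos(5*pi*s/3)/(25*pi**2); evaluating from -3 to 3: ∫_{-3}^{3} (s**2 + 3*s) cos(5*pi*s/3) ds = (-81/(25*pi**2)) - (27/(25*pi**2)) = -108/(25*pi**2).
Hence a_5 = (1/3)·(-108/(25*pi**2)) = -36/(25*pi**2).

-36/(25*pi**2)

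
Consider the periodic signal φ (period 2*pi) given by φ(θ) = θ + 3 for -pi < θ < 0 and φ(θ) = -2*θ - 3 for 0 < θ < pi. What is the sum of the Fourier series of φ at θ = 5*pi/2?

-pi - 3

θ = 5*pi/2 differs from θ = pi/2 by 1 full period(s), and the series is 2*pi-periodic.
φ is continuous at θ = pi/2 with value -pi - 3, so the series converges to -pi - 3 there.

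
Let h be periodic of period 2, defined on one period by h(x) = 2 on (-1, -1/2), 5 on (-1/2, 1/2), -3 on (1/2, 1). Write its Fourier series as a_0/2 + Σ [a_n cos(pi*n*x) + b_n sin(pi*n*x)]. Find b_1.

-5/pi

b_1 = ∫_{-1}^{1} h(x) sin(pi*x) dx.
Split the integral at the breakpoints.
Directly, an antiderivative of (2) sin(pi*x) is -2*cos(pi*x)/pi; evaluating from -1 to -1/2: ∫_{-1}^{-1/2} (2) sin(pi*x) dx = (0) - (2/pi) = -2/pi.
Directly, an antiderivative of (5) sin(pi*x) is -5*cos(pi*x)/pi; evaluating from -1/2 to 1/2: ∫_{-1/2}^{1/2} (5) sin(pi*x) dx = (0) - (0) = 0.
Directly, an antiderivative of (-3) sin(pi*x) is 3*cos(pi*x)/pi; evaluating from 1/2 to 1: ∫_{1/2}^{1} (-3) sin(pi*x) dx = (-3/pi) - (0) = -3/pi.
Summing the pieces gives b_1 = -5/pi.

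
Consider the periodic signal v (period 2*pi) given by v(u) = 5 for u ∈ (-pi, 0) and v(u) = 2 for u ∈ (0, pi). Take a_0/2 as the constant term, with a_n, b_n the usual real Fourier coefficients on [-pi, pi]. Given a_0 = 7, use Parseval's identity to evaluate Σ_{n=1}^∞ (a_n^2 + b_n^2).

Parseval: a_0^2/2 + Σ_{n≥1} (a_n^2+b_n^2) = 1/pi ∫_{-pi}^{pi} v(u)^2 du = 29.
Subtract a_0^2/2 = 49/2: Σ (a_n^2+b_n^2) = 9/2.

9/2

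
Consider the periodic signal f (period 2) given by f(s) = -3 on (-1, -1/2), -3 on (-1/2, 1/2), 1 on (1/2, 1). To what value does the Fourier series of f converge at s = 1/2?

At s = 1/2 the one-sided limits are f(1/2^-) = -3 and f(1/2^+) = 1.
By Dirichlet's theorem the series converges to their average, [(-3) + (1)]/2 = -1.

-1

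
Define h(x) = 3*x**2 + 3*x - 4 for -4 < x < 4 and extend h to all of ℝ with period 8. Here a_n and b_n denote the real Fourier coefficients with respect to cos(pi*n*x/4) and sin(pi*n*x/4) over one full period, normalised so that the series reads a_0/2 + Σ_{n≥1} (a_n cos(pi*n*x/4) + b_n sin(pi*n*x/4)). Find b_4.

b_4 = 1/4 ∫_{-4}^{4} h(x) sin(pi*x) dx.
Integrating by parts twice (tabular method), an antiderivative of (3*x**2 + 3*x - 4) sin(pi*x) is -3*x**2*cos(pi*x)/pi + 6*x*sin(pi*x)/pi**2 - 3*x*cos(pi*x)/pi + 3*sin(pi*x)/pi**2 + 6*cos(pi*x)/pi**3 + 4*cos(pi*x)/pi; evaluating from -4 to 4: ∫_{-4}^{4} (3*x**2 + 3*x - 4) sin(pi*x) dx = (-56/pi + 6/pi**3) - (-32/pi + 6/pi**3) = -24/pi.
Hence b_4 = (1/4)·(-24/pi) = -6/pi.

-6/pi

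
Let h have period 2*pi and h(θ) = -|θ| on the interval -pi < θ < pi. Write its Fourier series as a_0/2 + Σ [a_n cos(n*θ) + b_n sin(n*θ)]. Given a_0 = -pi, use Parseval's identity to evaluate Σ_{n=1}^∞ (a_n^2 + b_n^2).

Parseval: a_0^2/2 + Σ_{n≥1} (a_n^2+b_n^2) = 1/pi ∫_{-pi}^{pi} h(θ)^2 dθ = 2*pi**2/3.
Subtract a_0^2/2 = pi**2/2: Σ (a_n^2+b_n^2) = pi**2/6.

pi**2/6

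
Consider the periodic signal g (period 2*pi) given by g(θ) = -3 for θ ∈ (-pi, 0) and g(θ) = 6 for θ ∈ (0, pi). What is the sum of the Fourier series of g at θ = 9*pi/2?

θ = 9*pi/2 differs from θ = pi/2 by 2 full period(s), and the series is 2*pi-periodic.
g is continuous at θ = pi/2 with value 6, so the series converges to 6 there.

6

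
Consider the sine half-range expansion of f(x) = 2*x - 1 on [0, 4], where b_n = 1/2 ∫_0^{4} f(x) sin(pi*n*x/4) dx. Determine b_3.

4/pi

b_3 = 1/2 ∫_0^{4} (2*x - 1) sin(3*pi*x/4) dx.
Integrating by parts (boundary term plus one more integral), an antiderivative of (2*x - 1) sin(3*pi*x/4) is -8*x*cos(3*pi*x/4)/(3*pi) + 32*sin(3*pi*x/4)/(9*pi**2) + 4*cos(3*pi*x/4)/(3*pi); evaluating from 0 to 4: ∫_{0}^{4} (2*x - 1) sin(3*pi*x/4) dx = (28/(3*pi)) - (4/(3*pi)) = 8/pi.
Hence b_3 = (1/2)·(8/pi) = 4/pi.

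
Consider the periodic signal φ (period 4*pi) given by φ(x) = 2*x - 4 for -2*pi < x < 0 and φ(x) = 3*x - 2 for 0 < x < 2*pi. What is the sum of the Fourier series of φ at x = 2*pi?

-3 + pi

At x = 2*pi the one-sided limits are φ(2*pi^-) = -2 + 6*pi and φ(2*pi^+) = -4*pi - 4.
By Dirichlet's theorem the series converges to their average, [(-2 + 6*pi) + (-4*pi - 4)]/2 = -3 + pi.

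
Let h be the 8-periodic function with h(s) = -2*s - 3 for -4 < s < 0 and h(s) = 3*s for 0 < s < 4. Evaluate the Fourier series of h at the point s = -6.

6

s = -6 differs from s = 2 by -1 full period(s), and the series is 8-periodic.
h is continuous at s = 2 with value 6, so the series converges to 6 there.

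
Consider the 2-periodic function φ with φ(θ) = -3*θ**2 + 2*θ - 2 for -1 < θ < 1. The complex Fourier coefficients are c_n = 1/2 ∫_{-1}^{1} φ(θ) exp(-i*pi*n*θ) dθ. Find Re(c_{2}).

Since φ is real-valued, Re(c_{2}) = 1/2 ∫_{-1}^{1} φ(θ) cos(2*pi*θ) dθ = a_{2}/2.
Integrating by parts twice (tabular method), an antiderivative of (-3*θ**2 + 2*θ - 2) cos(2*pi*θ) is -3*θ**2*sin(2*pi*θ)/(2*pi) + θ*sin(2*pi*θ)/pi - 3*θ*cos(2*pi*θ)/(2*pi**2) - sin(2*pi*θ)/pi + 3*sin(2*pi*θ)/(4*pi**3) + cos(2*pi*θ)/(2*pi**2); evaluating from -1 to 1: ∫_{-1}^{1} (-3*θ**2 + 2*θ - 2) cos(2*pi*θ) dθ = (-1/pi**2) - (2/pi**2) = -3/pi**2.
Hence Re(c_{2}) = (1/2)·(-3/pi**2) = -3/(2*pi**2).

-3/(2*pi**2)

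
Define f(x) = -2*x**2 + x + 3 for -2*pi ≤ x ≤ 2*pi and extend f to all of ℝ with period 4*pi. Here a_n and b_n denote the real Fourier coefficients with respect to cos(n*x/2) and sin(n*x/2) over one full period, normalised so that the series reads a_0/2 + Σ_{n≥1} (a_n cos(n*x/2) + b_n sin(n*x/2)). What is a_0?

a_0 = (1/(2*pi)) ∫_{-2*pi}^{2*pi} f(x) dx = (1/(2*pi)) · (-32*pi**3/3 + 12*pi) = 6 - 16*pi**2/3.

6 - 16*pi**2/3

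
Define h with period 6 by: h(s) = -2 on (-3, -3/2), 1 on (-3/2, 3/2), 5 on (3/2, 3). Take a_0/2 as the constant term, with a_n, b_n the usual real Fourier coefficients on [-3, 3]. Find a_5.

a_5 = 1/3 ∫_{-3}^{3} h(s) cos(5*pi*s/3) ds.
Split the integral at the breakpoints.
Directly, an antiderivative of (-2) cos(5*pi*s/3) is -6*sin(5*pi*s/3)/(5*pi); evaluating from -3 to -3/2: ∫_{-3}^{-3/2} (-2) cos(5*pi*s/3) ds = (6/(5*pi)) - (0) = 6/(5*pi).
Directly, an antiderivative of (1) cos(5*pi*s/3) is 3*sin(5*pi*s/3)/(5*pi); evaluating from -3/2 to 3/2: ∫_{-3/2}^{3/2} (1) cos(5*pi*s/3) ds = (3/(5*pi)) - (-3/(5*pi)) = 6/(5*pi).
Directly, an antiderivative of (5) cos(5*pi*s/3) is 3*sin(5*pi*s/3)/pi; evaluating from 3/2 to 3: ∫_{3/2}^{3} (5) cos(5*pi*s/3) ds = (0) - (3/pi) = -3/pi.
Summing the pieces and multiplying by (1/3) gives a_5 = -1/(5*pi).

-1/(5*pi)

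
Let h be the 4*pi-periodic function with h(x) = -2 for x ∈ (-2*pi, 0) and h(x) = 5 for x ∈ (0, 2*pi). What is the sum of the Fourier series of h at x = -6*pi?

x = -6*pi differs from x = -2*pi by -1 full period(s), and the series is 4*pi-periodic.
At x = -2*pi the one-sided limits are h(-2*pi^-) = 5 and h(-2*pi^+) = -2.
By Dirichlet's theorem the series converges to their average, [(5) + (-2)]/2 = 3/2.

3/2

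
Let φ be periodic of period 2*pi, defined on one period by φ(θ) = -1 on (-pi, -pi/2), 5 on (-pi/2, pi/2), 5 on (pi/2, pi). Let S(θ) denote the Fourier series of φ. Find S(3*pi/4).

φ is continuous at θ = 3*pi/4 with value 5, so the series converges to 5 there.

5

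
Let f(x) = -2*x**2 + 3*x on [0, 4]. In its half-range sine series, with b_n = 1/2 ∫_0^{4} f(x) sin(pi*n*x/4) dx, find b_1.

b_1 = 1/2 ∫_0^{4} (-2*x**2 + 3*x) sin(pi*x/4) dx.
Integrating by parts twice (tabular method), an antiderivative of (-2*x**2 + 3*x) sin(pi*x/4) is 8*x**2*cos(pi*x/4)/pi - 64*x*sin(pi*x/4)/pi**2 - 12*x*cos(pi*x/4)/pi + 48*sin(pi*x/4)/pi**2 - 256*cos(pi*x/4)/pi**3; evaluating from 0 to 4: ∫_{0}^{4} (-2*x**2 + 3*x) sin(pi*x/4) dx = (-80/pi + 256/pi**3) - (-256/pi**3) = -80/pi + 512/pi**3.
Hence b_1 = (1/2)·(-80/pi + 512/pi**3) = -40/pi + 256/pi**3.

-40/pi + 256/pi**3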